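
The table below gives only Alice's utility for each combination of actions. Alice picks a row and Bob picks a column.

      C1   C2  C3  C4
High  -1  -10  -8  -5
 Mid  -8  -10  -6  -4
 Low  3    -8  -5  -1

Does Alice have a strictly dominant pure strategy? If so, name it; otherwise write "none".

Low vs High: C1: 3>-1, C2: -8>-10, C3: -5>-8, C4: -1>-5.
Low vs Mid: C1: 3>-8, C2: -8>-10, C3: -5>-6, C4: -1>-4.
Low strictly beats every other strategy against every opponent action, so it is strictly dominant.

Low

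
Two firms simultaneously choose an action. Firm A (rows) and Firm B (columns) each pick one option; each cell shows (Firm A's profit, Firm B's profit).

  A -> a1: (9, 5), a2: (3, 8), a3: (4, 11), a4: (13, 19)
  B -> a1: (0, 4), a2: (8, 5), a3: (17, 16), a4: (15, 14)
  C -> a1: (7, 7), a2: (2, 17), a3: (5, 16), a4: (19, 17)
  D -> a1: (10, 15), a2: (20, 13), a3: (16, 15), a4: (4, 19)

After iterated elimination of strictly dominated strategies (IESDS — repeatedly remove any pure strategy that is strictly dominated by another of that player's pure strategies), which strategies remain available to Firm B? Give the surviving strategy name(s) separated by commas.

a2, a3, a4

Column a1 is eliminated: a4 beats it against every remaining row (A: 19>5, B: 14>4, C: 17>7, D: 19>15).
For Firm A, B strictly dominates A on the remaining columns (a2: 8>3, a3: 17>4, a4: 15>13); eliminate A.
Among the remaining strategies, none is strictly dominated by another pure strategy of the same player, so the elimination stops.
Surviving strategies — Firm A: {B, C, D}; Firm B: {a2, a3, a4}.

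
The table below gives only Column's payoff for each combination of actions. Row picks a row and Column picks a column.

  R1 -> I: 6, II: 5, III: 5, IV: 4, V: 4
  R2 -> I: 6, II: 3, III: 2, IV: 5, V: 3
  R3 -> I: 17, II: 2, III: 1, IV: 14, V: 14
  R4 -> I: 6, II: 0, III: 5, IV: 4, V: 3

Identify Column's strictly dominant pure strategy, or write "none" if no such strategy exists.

I

I vs II: R1: 6>5, R2: 6>3, R3: 17>2, R4: 6>0.
I vs III: R1: 6>5, R2: 6>2, R3: 17>1, R4: 6>5.
I vs IV: R1: 6>4, R2: 6>5, R3: 17>14, R4: 6>4.
I vs V: R1: 6>4, R2: 6>3, R3: 17>14, R4: 6>3.
I strictly beats every other strategy against every opponent action, so it is strictly dominant.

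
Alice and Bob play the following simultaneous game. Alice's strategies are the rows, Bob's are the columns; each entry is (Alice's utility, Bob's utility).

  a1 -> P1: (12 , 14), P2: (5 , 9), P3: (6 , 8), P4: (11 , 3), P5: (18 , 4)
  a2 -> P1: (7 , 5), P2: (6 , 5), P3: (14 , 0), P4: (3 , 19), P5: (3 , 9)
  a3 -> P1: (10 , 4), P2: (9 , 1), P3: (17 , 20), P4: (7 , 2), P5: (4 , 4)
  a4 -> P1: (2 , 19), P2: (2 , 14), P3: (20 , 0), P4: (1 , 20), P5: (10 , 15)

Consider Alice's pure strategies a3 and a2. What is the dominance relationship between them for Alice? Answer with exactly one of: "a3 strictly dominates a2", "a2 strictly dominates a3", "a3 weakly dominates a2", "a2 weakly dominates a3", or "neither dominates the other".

a3 strictly dominates a2

Compare a3 to a2 across each opponent action: P1: 10>7, P2: 9>6, P3: 17>14, P4: 7>3, P5: 4>3.
Every comparison favours a3, so a3 strictly dominates a2.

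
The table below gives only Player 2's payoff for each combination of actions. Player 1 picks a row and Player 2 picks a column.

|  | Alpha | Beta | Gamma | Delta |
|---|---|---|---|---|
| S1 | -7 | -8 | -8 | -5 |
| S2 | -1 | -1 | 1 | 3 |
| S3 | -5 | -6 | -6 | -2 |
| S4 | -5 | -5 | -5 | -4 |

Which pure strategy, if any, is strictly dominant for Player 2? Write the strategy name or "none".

Delta

Delta vs Alpha: S1: -5>-7, S2: 3>-1, S3: -2>-5, S4: -4>-5.
Delta vs Beta: S1: -5>-8, S2: 3>-1, S3: -2>-6, S4: -4>-5.
Delta vs Gamma: S1: -5>-8, S2: 3>1, S3: -2>-6, S4: -4>-5.
Delta strictly beats every other strategy against every opponent action, so it is strictly dominant.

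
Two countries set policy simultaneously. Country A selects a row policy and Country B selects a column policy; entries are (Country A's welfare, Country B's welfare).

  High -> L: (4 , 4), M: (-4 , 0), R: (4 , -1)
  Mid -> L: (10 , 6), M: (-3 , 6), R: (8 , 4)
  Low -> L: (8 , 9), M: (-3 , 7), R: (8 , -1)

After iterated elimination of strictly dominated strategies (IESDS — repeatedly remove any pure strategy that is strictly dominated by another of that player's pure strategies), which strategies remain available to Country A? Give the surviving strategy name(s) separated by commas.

Mid, Low

Row High is eliminated: Mid beats it against every remaining column (L: 10>4, M: -3>-4, R: 8>4).
For Country B, L strictly dominates R on the remaining rows (Mid: 6>4, Low: 9>-1); eliminate R.
Among the remaining strategies, none is strictly dominated by another pure strategy of the same player, so the elimination stops.
Surviving strategies — Country A: {Mid, Low}; Country B: {L, M}.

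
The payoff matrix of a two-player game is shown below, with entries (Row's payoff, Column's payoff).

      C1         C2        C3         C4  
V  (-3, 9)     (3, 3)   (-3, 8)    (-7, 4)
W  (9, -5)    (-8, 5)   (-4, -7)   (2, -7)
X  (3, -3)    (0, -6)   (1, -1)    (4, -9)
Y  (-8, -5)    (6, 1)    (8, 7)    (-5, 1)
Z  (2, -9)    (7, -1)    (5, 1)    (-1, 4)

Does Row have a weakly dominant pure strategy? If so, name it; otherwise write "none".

none

V fails to dominate W at C1 (-3<9).
W fails to dominate V at C2 (-8<3).
X fails to dominate V at C2 (0<3).
Y fails to dominate V at C1 (-8<-3).
Z fails to dominate W at C1 (2<9).
No single strategy dominates all the others.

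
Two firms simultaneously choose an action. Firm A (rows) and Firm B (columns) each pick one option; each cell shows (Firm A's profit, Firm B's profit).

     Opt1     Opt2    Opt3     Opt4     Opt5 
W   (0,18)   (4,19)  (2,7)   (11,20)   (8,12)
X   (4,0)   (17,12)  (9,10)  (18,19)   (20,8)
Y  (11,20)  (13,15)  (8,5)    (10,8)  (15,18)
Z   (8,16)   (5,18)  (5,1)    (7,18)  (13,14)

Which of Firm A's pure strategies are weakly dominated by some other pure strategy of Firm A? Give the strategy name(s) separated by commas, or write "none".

X weakly dominates W — Opt1: 4>0, Opt2: 17>4, Opt3: 9>2, Opt4: 18>11, Opt5: 20>8.
X is not dominated — it holds its own against W at Opt1 (4>0); Y at Opt2 (17>13); Z at Opt2 (17>5).
Nothing dominates Y: W at Opt1 (11>0); X at Opt1 (11>4); Z at Opt1 (11>8).
Z: dominated, since Y does at least as well everywhere (Opt1: 11>8, Opt2: 13>5, Opt3: 8>5, Opt4: 10>7, Opt5: 15>13).

W, Z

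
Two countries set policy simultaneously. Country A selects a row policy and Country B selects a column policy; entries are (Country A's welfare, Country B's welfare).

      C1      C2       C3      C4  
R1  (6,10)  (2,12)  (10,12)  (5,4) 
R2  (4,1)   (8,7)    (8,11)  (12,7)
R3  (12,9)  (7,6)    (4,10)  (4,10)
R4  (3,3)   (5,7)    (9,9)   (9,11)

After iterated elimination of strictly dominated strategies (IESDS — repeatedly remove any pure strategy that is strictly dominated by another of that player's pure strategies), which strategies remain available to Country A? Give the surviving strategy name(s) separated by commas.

Country B's strategy C1 is strictly dominated by C3 (R1: 12>10, R2: 11>1, R3: 10>9, R4: 9>3) and is removed.
Country A's strategy R3 is strictly dominated by R2 (C2: 8>7, C3: 8>4, C4: 12>4) and is removed.
Among the remaining strategies, none is strictly dominated by another pure strategy of the same player, so the elimination stops.
Surviving strategies — Country A: {R1, R2, R4}; Country B: {C2, C3, C4}.

R1, R2, R4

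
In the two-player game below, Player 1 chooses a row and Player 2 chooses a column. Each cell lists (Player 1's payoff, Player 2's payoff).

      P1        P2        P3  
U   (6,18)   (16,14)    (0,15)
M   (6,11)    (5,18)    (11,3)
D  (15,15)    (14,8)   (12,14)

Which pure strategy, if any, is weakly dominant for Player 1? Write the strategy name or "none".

none

U fails to dominate M at P3 (0<11).
M fails to dominate U at P2 (5<16).
D fails to dominate U at P2 (14<16).
No single strategy dominates all the others.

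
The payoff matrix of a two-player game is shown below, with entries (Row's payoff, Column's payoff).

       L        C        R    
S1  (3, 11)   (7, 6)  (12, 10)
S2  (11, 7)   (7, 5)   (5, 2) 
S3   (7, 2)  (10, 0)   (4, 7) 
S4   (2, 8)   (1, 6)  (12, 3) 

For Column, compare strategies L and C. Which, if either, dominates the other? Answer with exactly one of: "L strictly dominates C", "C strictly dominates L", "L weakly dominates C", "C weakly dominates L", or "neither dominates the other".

L strictly dominates C

L's payoffs vs C's, by Row's action — S1: 11>6, S2: 7>5, S3: 2>0, S4: 8>6.
L gives a strictly higher payoff against each choice by Row, so L strictly dominates C.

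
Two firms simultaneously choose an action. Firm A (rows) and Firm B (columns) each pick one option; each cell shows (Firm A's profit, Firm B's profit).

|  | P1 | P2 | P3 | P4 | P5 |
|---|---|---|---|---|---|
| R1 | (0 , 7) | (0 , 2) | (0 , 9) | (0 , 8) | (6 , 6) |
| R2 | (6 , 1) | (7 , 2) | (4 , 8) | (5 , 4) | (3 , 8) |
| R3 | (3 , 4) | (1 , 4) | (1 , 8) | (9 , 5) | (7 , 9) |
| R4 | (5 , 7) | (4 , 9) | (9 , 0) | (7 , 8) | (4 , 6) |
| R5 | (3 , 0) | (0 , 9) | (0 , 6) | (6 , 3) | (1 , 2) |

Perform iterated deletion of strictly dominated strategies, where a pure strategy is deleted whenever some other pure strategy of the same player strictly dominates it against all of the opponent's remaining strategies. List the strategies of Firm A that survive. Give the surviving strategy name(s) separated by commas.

R2, R3, R4

Firm A's strategy R1 is strictly dominated by R3 (P1: 3>0, P2: 1>0, P3: 1>0, P4: 9>0, P5: 7>6) and is removed.
Row R5 is eliminated: R4 beats it against every remaining column (P1: 5>3, P2: 4>0, P3: 9>0, P4: 7>6, P5: 4>1).
Firm B's strategy P1 is strictly dominated by P4 (R2: 4>1, R3: 5>4, R4: 8>7) and is removed.
Among the remaining strategies, none is strictly dominated by another pure strategy of the same player, so the elimination stops.
Surviving strategies — Firm A: {R2, R3, R4}; Firm B: {P2, P3, P4, P5}.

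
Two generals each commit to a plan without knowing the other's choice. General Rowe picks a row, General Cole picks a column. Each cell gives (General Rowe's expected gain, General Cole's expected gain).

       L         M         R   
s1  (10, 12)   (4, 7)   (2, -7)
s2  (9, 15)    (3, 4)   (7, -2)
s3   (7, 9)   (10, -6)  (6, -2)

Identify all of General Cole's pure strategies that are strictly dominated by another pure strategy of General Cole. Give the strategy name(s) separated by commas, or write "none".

M, R

Nothing dominates L: M at s1 (12>7); R at s1 (12>-7).
L strictly dominates M — s1: 12>7, s2: 15>4, s3: 9>-6.
R is strictly dominated by L (s1: 12>-7, s2: 15>-2, s3: 9>-2).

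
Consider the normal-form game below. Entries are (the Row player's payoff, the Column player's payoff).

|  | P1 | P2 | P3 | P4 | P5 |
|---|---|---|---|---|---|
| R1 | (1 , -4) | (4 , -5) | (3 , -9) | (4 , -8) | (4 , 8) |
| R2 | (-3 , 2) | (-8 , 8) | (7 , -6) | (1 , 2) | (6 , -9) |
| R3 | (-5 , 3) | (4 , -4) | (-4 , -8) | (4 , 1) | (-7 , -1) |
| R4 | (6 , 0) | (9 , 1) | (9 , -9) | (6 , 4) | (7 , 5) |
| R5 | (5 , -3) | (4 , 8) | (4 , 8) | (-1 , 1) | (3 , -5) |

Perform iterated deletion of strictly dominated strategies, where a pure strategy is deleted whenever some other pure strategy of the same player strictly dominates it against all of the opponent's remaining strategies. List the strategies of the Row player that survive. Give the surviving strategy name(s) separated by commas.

The Row player's strategy R1 is strictly dominated by R4 (P1: 6>1, P2: 9>4, P3: 9>3, P4: 6>4, P5: 7>4) and is removed.
Row R2 is eliminated: R4 beats it against every remaining column (P1: 6>-3, P2: 9>-8, P3: 9>7, P4: 6>1, P5: 7>6).
Row R3 is eliminated: R4 beats it against every remaining column (P1: 6>-5, P2: 9>4, P3: 9>-4, P4: 6>4, P5: 7>-7).
For the Row player, R4 strictly dominates R5 on the remaining columns (P1: 6>5, P2: 9>4, P3: 9>4, P4: 6>-1, P5: 7>3); eliminate R5.
The Column player's strategy P1 is strictly dominated by P2 (R4: 1>0) and is removed.
For the Column player, P4 strictly dominates P2 on the remaining rows (R4: 4>1); eliminate P2.
The Column player's strategy P3 is strictly dominated by P4 (R4: 4>-9) and is removed.
Column P4 is eliminated: P5 beats it against every remaining row (R4: 5>4).
Among the remaining strategies, none is strictly dominated by another pure strategy of the same player, so the elimination stops.
Surviving strategies — the Row player: {R4}; the Column player: {P5}.

R4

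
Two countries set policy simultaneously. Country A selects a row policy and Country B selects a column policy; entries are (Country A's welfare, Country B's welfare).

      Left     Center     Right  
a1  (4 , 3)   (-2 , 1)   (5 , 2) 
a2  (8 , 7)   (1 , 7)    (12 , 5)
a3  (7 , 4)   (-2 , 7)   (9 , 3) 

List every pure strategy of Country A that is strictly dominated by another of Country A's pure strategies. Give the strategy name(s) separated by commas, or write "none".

a1, a3

a2 strictly dominates a1 — Left: 8>4, Center: 1>-2, Right: 12>5.
a2 is not dominated — it holds its own against a1 at Left (8>4); a3 at Left (8>7).
a2 strictly dominates a3 — Left: 8>7, Center: 1>-2, Right: 12>9.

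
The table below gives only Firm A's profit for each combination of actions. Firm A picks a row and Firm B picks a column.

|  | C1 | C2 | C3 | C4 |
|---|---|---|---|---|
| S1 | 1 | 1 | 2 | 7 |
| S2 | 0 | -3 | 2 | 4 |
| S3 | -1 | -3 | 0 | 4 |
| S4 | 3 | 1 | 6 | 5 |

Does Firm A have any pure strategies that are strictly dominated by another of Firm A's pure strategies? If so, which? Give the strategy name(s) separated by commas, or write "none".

S2, S3

Nothing dominates S1: S2 at C1 (1>0); S3 at C1 (1>-1); S4 at C2 (1=1).
S2: dominated, since S4 does at least as well everywhere (C1: 3>0, C2: 1>-3, C3: 6>2, C4: 5>4).
S1 strictly dominates S3 — C1: 1>-1, C2: 1>-3, C3: 2>0, C4: 7>4.
S4: no other strategy beats it everywhere (S1 at C1 (3>1); S2 at C1 (3>0); S3 at C1 (3>-1)).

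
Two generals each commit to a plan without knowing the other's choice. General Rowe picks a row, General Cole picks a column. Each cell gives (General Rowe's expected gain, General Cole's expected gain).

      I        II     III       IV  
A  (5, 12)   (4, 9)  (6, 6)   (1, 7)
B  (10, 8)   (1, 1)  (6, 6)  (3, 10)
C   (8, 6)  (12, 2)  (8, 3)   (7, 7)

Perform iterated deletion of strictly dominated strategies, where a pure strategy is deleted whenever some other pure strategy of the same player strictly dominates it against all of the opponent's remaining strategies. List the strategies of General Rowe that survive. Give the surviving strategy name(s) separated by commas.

Row A is eliminated: C beats it against every remaining column (I: 8>5, II: 12>4, III: 8>6, IV: 7>1).
General Cole's strategy I is strictly dominated by IV (B: 10>8, C: 7>6) and is removed.
For General Rowe, C strictly dominates B on the remaining columns (II: 12>1, III: 8>6, IV: 7>3); eliminate B.
For General Cole, III strictly dominates II on the remaining rows (C: 3>2); eliminate II.
General Cole's strategy III is strictly dominated by IV (C: 7>3) and is removed.
Among the remaining strategies, none is strictly dominated by another pure strategy of the same player, so the elimination stops.
Surviving strategies — General Rowe: {C}; General Cole: {IV}.

C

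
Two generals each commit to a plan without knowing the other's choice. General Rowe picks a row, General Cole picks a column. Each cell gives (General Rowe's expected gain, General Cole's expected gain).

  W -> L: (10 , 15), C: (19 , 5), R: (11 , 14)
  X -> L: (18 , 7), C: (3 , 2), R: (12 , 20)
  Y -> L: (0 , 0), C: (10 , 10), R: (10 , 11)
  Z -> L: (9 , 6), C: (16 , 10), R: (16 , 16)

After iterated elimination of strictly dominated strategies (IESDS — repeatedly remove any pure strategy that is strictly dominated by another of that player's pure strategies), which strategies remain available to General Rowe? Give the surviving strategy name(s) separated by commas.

For General Rowe, W strictly dominates Y on the remaining columns (L: 10>0, C: 19>10, R: 11>10); eliminate Y.
Column C is eliminated: R beats it against every remaining row (W: 14>5, X: 20>2, Z: 16>10).
Row W is eliminated: X beats it against every remaining column (L: 18>10, R: 12>11).
Column L is eliminated: R beats it against every remaining row (X: 20>7, Z: 16>6).
For General Rowe, Z strictly dominates X on the remaining columns (R: 16>12); eliminate X.
Among the remaining strategies, none is strictly dominated by another pure strategy of the same player, so the elimination stops.
Surviving strategies — General Rowe: {Z}; General Cole: {R}.

Z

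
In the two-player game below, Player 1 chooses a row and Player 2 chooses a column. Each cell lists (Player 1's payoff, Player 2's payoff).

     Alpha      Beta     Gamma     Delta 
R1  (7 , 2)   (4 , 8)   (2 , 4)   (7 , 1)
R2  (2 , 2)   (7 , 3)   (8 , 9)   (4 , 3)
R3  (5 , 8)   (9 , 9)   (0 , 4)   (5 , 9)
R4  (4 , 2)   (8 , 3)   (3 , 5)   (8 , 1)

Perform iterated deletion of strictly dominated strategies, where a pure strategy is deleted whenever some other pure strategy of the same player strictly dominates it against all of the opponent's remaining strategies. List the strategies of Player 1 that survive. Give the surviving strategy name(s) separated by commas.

Column Alpha is eliminated: Beta beats it against every remaining row (R1: 8>2, R2: 3>2, R3: 9>8, R4: 3>2).
Player 1's strategy R1 is strictly dominated by R4 (Beta: 8>4, Gamma: 3>2, Delta: 8>7) and is removed.
Among the remaining strategies, none is strictly dominated by another pure strategy of the same player, so the elimination stops.
Surviving strategies — Player 1: {R2, R3, R4}; Player 2: {Beta, Gamma, Delta}.

R2, R3, R4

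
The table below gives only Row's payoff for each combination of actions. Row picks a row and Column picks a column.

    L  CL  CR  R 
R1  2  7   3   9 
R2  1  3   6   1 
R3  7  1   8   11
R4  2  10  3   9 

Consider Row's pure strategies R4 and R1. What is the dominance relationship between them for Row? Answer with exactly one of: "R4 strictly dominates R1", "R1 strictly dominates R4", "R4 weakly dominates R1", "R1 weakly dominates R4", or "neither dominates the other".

R4's payoffs vs R1's, by Column's action — L: 2=2, CL: 10>7, CR: 3=3, R: 9=9.
R4 is at least as good everywhere and strictly better somewhere (tied only at L, CR, R), so R4 weakly but not strictly dominates R1.

R4 weakly dominates R1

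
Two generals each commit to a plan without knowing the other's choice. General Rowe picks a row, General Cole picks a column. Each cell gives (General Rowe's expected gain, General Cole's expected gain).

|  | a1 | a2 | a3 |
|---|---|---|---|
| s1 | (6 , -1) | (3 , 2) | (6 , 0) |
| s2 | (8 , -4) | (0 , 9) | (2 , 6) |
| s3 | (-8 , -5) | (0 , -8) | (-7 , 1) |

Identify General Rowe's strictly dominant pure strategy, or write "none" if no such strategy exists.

none

s1 fails to dominate s2 at a1 (6<8).
s2 fails to dominate s1 at a2 (0<3).
s3 fails to dominate s1 at a1 (-8<6).
No single strategy dominates all the others.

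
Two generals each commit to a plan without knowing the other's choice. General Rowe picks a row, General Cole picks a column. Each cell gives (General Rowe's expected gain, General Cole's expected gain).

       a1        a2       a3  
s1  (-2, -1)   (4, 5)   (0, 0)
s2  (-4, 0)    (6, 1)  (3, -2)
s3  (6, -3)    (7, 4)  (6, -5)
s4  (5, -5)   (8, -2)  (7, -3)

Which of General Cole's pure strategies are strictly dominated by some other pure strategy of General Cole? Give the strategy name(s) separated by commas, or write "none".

a1, a3

a1 is strictly dominated by a2 (s1: 5>-1, s2: 1>0, s3: 4>-3, s4: -2>-5).
a2 is not dominated — it holds its own against a1 at s1 (5>-1); a3 at s1 (5>0).
a3 is strictly dominated by a2 (s1: 5>0, s2: 1>-2, s3: 4>-5, s4: -2>-3).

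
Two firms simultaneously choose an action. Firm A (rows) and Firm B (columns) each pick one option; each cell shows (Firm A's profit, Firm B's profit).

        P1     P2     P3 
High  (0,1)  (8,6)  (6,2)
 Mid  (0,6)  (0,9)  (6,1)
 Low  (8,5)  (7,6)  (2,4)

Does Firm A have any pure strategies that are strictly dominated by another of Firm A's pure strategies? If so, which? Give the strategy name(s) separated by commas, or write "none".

none

High: no other strategy beats it everywhere (Mid at P1 (0=0); Low at P2 (8>7)).
Nothing dominates Mid: High at P1 (0=0); Low at P3 (6>2).
Low is not dominated — it holds its own against High at P1 (8>0); Mid at P1 (8>0).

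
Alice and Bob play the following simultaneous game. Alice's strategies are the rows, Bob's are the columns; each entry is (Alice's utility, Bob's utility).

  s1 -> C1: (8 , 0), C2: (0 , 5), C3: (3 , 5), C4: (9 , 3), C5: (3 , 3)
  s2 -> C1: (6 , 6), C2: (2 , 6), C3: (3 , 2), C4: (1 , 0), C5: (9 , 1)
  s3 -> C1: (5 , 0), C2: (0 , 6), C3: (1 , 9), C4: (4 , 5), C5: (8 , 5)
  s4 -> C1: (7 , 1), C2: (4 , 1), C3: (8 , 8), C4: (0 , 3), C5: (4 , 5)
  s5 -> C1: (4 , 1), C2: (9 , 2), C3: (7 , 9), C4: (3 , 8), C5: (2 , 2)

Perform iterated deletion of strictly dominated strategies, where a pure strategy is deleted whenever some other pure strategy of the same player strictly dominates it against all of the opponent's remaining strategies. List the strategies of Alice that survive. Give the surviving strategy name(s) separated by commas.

For Bob, C3 strictly dominates C4 on the remaining rows (s1: 5>3, s2: 2>0, s3: 9>5, s4: 8>3, s5: 9>8); eliminate C4.
Alice's strategy s3 is strictly dominated by s2 (C1: 6>5, C2: 2>0, C3: 3>1, C5: 9>8) and is removed.
Column C5 is eliminated: C3 beats it against every remaining row (s1: 5>3, s2: 2>1, s4: 8>5, s5: 9>2).
Alice's strategy s2 is strictly dominated by s4 (C1: 7>6, C2: 4>2, C3: 8>3) and is removed.
Bob's strategy C1 is strictly dominated by C3 (s1: 5>0, s4: 8>1, s5: 9>1) and is removed.
Alice's strategy s1 is strictly dominated by s4 (C2: 4>0, C3: 8>3) and is removed.
Bob's strategy C2 is strictly dominated by C3 (s4: 8>1, s5: 9>2) and is removed.
For Alice, s4 strictly dominates s5 on the remaining columns (C3: 8>7); eliminate s5.
Among the remaining strategies, none is strictly dominated by another pure strategy of the same player, so the elimination stops.
Surviving strategies — Alice: {s4}; Bob: {C3}.

s4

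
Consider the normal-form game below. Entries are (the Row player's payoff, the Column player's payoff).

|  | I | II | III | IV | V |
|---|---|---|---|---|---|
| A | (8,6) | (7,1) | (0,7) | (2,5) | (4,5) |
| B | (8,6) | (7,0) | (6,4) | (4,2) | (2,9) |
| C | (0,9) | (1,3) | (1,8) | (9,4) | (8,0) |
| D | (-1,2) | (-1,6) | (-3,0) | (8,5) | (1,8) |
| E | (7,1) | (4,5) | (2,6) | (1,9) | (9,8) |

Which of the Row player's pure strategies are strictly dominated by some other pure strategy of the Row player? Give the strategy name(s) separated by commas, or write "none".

D

Nothing dominates A: B at I (8=8); C at I (8>0); D at I (8>-1); E at I (8>7).
B: no other strategy beats it everywhere (A at I (8=8); C at I (8>0); D at I (8>-1); E at I (8>7)).
C: no other strategy beats it everywhere (A at III (1>0); B at IV (9>4); D at I (0>-1); E at IV (9>1)).
D is strictly dominated by C (I: 0>-1, II: 1>-1, III: 1>-3, IV: 9>8, V: 8>1).
E: no other strategy beats it everywhere (A at III (2>0); B at V (9>2); C at I (7>0); D at I (7>-1)).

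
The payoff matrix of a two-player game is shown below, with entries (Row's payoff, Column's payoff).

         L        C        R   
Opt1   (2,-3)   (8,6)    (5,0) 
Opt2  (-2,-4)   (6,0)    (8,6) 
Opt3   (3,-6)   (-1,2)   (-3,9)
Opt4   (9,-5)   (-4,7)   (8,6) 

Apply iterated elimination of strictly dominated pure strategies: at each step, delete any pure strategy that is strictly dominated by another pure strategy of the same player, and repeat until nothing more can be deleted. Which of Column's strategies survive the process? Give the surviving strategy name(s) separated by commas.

Column's strategy L is strictly dominated by C (Opt1: 6>-3, Opt2: 0>-4, Opt3: 2>-6, Opt4: 7>-5) and is removed.
For Row, Opt1 strictly dominates Opt3 on the remaining columns (C: 8>-1, R: 5>-3); eliminate Opt3.
Among the remaining strategies, none is strictly dominated by another pure strategy of the same player, so the elimination stops.
Surviving strategies — Row: {Opt1, Opt2, Opt4}; Column: {C, R}.

C, R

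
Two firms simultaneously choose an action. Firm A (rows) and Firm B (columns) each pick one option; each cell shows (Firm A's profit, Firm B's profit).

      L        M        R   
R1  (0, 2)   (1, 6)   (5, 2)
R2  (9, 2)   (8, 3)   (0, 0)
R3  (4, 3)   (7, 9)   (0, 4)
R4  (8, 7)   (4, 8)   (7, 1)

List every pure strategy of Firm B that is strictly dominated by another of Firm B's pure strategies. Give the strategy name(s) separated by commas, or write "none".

L, R

L is strictly dominated by M (R1: 6>2, R2: 3>2, R3: 9>3, R4: 8>7).
Nothing dominates M: L at R1 (6>2); R at R1 (6>2).
R is strictly dominated by M (R1: 6>2, R2: 3>0, R3: 9>4, R4: 8>1).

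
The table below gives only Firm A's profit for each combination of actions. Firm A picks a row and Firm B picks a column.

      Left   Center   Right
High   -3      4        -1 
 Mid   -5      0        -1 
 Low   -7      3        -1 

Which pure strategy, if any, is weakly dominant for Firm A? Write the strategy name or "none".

High

High vs Mid: Left: -3>-5, Center: 4>0, Right: -1=-1.
High vs Low: Left: -3>-7, Center: 4>3, Right: -1=-1.
High is at least as good as every other strategy against every opponent action, so it is weakly dominant.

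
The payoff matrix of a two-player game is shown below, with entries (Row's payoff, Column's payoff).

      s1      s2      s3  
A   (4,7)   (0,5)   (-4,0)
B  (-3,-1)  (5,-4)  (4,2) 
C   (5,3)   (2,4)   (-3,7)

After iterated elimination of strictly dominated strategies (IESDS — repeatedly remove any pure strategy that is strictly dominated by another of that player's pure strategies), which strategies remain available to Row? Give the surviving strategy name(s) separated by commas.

For Row, C strictly dominates A on the remaining columns (s1: 5>4, s2: 2>0, s3: -3>-4); eliminate A.
Column's strategy s1 is strictly dominated by s3 (B: 2>-1, C: 7>3) and is removed.
For Row, B strictly dominates C on the remaining columns (s2: 5>2, s3: 4>-3); eliminate C.
Column's strategy s2 is strictly dominated by s3 (B: 2>-4) and is removed.
Among the remaining strategies, none is strictly dominated by another pure strategy of the same player, so the elimination stops.
Surviving strategies — Row: {B}; Column: {s3}.

B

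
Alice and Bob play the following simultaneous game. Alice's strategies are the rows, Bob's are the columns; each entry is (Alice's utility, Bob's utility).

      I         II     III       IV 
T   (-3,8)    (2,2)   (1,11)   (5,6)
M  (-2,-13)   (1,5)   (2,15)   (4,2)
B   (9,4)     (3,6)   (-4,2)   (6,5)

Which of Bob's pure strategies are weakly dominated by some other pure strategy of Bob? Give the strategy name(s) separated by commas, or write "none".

I is not dominated — it holds its own against II at T (8>2); III at B (4>2); IV at T (8>6).
II is not dominated — it holds its own against I at M (5>-13); III at B (6>2); IV at M (5>2).
III: no other strategy beats it everywhere (I at T (11>8); II at T (11>2); IV at T (11>6)).
Nothing dominates IV: I at M (2>-13); II at T (6>2); III at B (5>2).

none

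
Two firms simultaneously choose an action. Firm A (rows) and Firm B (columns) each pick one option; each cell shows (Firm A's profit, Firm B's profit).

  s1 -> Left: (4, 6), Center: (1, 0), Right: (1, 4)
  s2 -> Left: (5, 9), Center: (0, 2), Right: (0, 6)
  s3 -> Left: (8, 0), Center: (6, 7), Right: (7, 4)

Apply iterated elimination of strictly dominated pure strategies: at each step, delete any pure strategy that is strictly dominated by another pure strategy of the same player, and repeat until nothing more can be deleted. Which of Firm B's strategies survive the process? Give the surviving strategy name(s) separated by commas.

Center

Row s1 is eliminated: s3 beats it against every remaining column (Left: 8>4, Center: 6>1, Right: 7>1).
Row s2 is eliminated: s3 beats it against every remaining column (Left: 8>5, Center: 6>0, Right: 7>0).
Firm B's strategy Left is strictly dominated by Center (s3: 7>0) and is removed.
For Firm B, Center strictly dominates Right on the remaining rows (s3: 7>4); eliminate Right.
Among the remaining strategies, none is strictly dominated by another pure strategy of the same player, so the elimination stops.
Surviving strategies — Firm A: {s3}; Firm B: {Center}.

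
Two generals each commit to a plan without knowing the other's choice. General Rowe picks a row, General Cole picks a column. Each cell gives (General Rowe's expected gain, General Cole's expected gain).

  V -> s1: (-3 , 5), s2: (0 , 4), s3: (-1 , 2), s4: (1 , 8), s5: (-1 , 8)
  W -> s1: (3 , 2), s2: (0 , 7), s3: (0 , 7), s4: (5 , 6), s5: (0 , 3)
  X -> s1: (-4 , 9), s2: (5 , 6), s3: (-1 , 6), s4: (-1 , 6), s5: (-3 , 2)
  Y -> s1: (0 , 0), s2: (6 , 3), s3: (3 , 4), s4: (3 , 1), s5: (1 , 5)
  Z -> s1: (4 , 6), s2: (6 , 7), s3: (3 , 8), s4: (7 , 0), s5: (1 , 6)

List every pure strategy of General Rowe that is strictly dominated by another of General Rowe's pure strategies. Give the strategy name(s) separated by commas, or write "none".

V: dominated, since Y does at least as well everywhere (s1: 0>-3, s2: 6>0, s3: 3>-1, s4: 3>1, s5: 1>-1).
W: dominated, since Z does at least as well everywhere (s1: 4>3, s2: 6>0, s3: 3>0, s4: 7>5, s5: 1>0).
X: dominated, since Y does at least as well everywhere (s1: 0>-4, s2: 6>5, s3: 3>-1, s4: 3>-1, s5: 1>-3).
Y: no other strategy beats it everywhere (V at s1 (0>-3); W at s2 (6>0); X at s1 (0>-4); Z at s2 (6=6)).
Z is not dominated — it holds its own against V at s1 (4>-3); W at s1 (4>3); X at s1 (4>-4); Y at s1 (4>0).

V, W, X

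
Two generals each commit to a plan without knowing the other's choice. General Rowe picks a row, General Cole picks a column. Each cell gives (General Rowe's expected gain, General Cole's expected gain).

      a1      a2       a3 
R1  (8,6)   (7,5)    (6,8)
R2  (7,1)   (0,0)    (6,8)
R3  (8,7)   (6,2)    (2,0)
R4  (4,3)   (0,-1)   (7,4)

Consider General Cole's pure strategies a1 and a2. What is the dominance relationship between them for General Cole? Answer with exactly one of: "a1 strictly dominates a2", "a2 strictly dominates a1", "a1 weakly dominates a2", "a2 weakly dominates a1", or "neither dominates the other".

a1's payoffs vs a2's, by General Rowe's action — R1: 6>5, R2: 1>0, R3: 7>2, R4: 3>-1.
a1 gives a strictly higher payoff against every action of General Rowe, so a1 strictly dominates a2.

a1 strictly dominates a2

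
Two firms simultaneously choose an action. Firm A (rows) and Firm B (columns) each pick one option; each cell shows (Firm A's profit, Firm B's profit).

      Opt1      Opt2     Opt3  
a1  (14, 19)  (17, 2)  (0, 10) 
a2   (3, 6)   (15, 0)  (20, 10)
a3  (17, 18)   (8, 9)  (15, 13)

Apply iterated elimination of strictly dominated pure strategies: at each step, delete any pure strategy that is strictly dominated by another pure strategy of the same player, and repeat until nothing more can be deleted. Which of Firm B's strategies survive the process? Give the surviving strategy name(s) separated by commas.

Opt1, Opt3

For Firm B, Opt1 strictly dominates Opt2 on the remaining rows (a1: 19>2, a2: 6>0, a3: 18>9); eliminate Opt2.
Row a1 is eliminated: a3 beats it against every remaining column (Opt1: 17>14, Opt3: 15>0).
Among the remaining strategies, none is strictly dominated by another pure strategy of the same player, so the elimination stops.
Surviving strategies — Firm A: {a2, a3}; Firm B: {Opt1, Opt3}.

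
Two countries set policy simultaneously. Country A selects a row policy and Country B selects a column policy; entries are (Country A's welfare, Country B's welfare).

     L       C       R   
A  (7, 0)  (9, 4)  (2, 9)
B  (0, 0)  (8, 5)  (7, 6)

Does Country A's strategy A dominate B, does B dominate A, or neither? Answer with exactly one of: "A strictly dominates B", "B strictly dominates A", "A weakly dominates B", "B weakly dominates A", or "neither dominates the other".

A's payoffs vs B's, by Country B's action — L: 7>0, C: 9>8, R: 2<7.
A does better at L, C but worse at R; neither strategy dominates the other.

neither dominates the other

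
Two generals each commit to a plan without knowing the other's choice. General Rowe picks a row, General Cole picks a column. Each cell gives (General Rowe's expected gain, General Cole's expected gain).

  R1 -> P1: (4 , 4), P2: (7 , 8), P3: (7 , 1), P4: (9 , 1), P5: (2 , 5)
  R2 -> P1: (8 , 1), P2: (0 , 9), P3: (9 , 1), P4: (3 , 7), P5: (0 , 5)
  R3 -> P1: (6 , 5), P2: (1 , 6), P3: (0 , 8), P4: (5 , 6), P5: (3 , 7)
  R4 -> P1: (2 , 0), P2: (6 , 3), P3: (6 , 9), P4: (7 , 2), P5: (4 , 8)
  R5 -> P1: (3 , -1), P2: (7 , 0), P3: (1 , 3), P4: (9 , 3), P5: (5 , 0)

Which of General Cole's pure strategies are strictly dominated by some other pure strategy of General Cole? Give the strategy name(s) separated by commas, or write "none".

P2 strictly dominates P1 — R1: 8>4, R2: 9>1, R3: 6>5, R4: 3>0, R5: 0>-1.
P2: no other strategy beats it everywhere (P1 at R1 (8>4); P3 at R1 (8>1); P4 at R1 (8>1); P5 at R1 (8>5)).
Nothing dominates P3: P1 at R2 (1=1); P2 at R3 (8>6); P4 at R1 (1=1); P5 at R3 (8>7).
P4: no other strategy beats it everywhere (P1 at R2 (7>1); P2 at R3 (6=6); P3 at R1 (1=1); P5 at R2 (7>5)).
P5: no other strategy beats it everywhere (P1 at R1 (5>4); P2 at R3 (7>6); P3 at R1 (5>1); P4 at R1 (5>1)).

P1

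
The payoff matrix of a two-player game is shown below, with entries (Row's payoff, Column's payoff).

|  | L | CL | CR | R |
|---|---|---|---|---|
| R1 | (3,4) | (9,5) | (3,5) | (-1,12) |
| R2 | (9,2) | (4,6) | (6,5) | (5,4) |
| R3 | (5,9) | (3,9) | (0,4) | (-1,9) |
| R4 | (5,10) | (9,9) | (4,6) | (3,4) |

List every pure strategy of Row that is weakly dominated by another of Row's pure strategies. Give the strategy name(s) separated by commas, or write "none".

R1 is weakly dominated by R4 (L: 5>3, CL: 9=9, CR: 4>3, R: 3>-1).
Nothing dominates R2: R1 at L (9>3); R3 at L (9>5); R4 at L (9>5).
R3 is weakly dominated by R2 (L: 9>5, CL: 4>3, CR: 6>0, R: 5>-1).
R4 is not dominated — it holds its own against R1 at L (5>3); R2 at CL (9>4); R3 at CL (9>3).

R1, R3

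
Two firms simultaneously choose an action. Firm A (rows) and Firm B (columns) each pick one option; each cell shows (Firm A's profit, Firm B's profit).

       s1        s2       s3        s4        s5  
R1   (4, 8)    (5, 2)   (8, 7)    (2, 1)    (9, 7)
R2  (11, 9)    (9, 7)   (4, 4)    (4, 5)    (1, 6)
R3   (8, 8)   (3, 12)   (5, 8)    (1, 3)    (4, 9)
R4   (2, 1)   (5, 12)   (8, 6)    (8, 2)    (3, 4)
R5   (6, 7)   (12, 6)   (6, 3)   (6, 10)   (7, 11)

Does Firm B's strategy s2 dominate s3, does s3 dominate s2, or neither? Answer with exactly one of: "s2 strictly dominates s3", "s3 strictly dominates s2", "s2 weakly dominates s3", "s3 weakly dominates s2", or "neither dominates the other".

Compare s2 to s3 across each choice by Firm A: R1: 2<7, R2: 7>4, R3: 12>8, R4: 12>6, R5: 6>3.
s2 does better at R2, R3, R4, R5 but worse at R1; neither strategy dominates the other.

neither dominates the other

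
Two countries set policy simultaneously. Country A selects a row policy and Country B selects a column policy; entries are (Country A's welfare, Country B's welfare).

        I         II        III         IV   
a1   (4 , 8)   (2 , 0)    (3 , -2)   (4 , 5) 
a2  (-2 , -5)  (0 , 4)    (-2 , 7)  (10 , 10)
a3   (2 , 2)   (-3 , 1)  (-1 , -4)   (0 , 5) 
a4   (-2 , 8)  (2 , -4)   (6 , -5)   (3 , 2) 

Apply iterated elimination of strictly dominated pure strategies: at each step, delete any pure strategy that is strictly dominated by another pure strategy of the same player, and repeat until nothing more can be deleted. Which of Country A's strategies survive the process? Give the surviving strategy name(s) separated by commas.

a1, a2

For Country A, a1 strictly dominates a3 on the remaining columns (I: 4>2, II: 2>-3, III: 3>-1, IV: 4>0); eliminate a3.
For Country B, IV strictly dominates II on the remaining rows (a1: 5>0, a2: 10>4, a4: 2>-4); eliminate II.
Country B's strategy III is strictly dominated by IV (a1: 5>-2, a2: 10>7, a4: 2>-5) and is removed.
For Country A, a1 strictly dominates a4 on the remaining columns (I: 4>-2, IV: 4>3); eliminate a4.
Among the remaining strategies, none is strictly dominated by another pure strategy of the same player, so the elimination stops.
Surviving strategies — Country A: {a1, a2}; Country B: {I, IV}.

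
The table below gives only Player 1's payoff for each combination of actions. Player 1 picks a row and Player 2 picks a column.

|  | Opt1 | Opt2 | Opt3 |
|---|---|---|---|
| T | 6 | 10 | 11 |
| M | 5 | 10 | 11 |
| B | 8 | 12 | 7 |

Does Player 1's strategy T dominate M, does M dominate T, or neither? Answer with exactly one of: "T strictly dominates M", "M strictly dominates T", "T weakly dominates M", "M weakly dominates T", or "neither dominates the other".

T's payoffs vs M's, by Player 2's action — Opt1: 6>5, Opt2: 10=10, Opt3: 11=11.
T is at least as good everywhere and strictly better somewhere (tied only at Opt2, Opt3), so T weakly but not strictly dominates M.

T weakly dominates M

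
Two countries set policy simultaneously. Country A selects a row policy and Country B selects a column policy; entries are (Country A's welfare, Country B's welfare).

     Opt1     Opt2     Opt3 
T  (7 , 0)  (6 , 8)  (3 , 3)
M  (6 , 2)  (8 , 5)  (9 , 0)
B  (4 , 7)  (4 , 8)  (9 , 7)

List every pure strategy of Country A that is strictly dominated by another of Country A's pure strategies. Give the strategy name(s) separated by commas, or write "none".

none

T: no other strategy beats it everywhere (M at Opt1 (7>6); B at Opt1 (7>4)).
M: no other strategy beats it everywhere (T at Opt2 (8>6); B at Opt1 (6>4)).
Nothing dominates B: T at Opt3 (9>3); M at Opt3 (9=9).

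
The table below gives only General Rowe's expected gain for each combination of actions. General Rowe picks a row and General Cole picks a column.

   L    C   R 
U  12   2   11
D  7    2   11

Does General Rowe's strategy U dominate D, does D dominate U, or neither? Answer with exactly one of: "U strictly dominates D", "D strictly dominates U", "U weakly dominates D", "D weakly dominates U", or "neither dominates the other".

Compare U to D across each choice by General Cole: L: 12>7, C: 2=2, R: 11=11.
U is at least as good everywhere and strictly better somewhere (tied only at C, R), so U weakly but not strictly dominates D.

U weakly dominates D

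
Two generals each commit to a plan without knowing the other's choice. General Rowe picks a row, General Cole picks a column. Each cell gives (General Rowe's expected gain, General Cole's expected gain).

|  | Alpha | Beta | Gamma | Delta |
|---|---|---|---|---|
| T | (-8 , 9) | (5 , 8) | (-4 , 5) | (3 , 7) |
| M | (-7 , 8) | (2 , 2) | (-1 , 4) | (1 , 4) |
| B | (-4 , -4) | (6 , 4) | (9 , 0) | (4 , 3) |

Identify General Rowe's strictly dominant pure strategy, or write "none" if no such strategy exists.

B vs T: Alpha: -4>-8, Beta: 6>5, Gamma: 9>-4, Delta: 4>3.
B vs M: Alpha: -4>-7, Beta: 6>2, Gamma: 9>-1, Delta: 4>1.
B strictly beats every other strategy against every opponent action, so it is strictly dominant.

B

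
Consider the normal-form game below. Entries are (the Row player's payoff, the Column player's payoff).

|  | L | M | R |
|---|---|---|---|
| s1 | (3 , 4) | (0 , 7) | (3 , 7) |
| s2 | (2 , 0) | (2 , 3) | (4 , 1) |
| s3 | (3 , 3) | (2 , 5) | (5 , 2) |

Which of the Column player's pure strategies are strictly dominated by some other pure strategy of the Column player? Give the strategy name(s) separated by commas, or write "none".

M strictly dominates L — s1: 7>4, s2: 3>0, s3: 5>3.
M is not dominated — it holds its own against L at s1 (7>4); R at s1 (7=7).
R is not dominated — it holds its own against L at s1 (7>4); M at s1 (7=7).

L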